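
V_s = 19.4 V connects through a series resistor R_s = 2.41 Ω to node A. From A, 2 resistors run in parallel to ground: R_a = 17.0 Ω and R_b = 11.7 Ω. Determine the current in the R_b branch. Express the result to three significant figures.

Combine the parallel branches: R_p = (1/17.0 + 1/11.7)⁻¹ = 6.930 Ω.
Node voltage V_A = V_s · R_p/(R_s + R_p) = 19.4 × 0.7420 = 14.39 V.
I(R_b) = V_A / R_b = 14.39/11.7 = 1.230 A.

I ≈ 1.23 A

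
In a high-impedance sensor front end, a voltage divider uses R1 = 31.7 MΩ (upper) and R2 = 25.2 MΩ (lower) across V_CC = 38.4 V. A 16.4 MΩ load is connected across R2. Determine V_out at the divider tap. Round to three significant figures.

The load sits in parallel with R2, giving an effective lower resistance R2' = R2·R_L/(R2+R_L) = 9.935 MΩ.
Now apply the divider: V_out = 38.4 × 0.2386 = 9.163 V.

V_out ≈ 9.16 V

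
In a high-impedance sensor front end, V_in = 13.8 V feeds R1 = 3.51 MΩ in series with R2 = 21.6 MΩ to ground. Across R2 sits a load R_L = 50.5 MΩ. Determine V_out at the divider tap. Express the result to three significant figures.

V_out ≈ 11.2 V

The load sits in parallel with R2, giving an effective lower resistance R2' = R2·R_L/(R2+R_L) = 15.13 MΩ.
Then V_out = V_in · R2'/(R1 + R2') = 13.8 × 15.13/18.64 = 11.20 V.
(Unloaded it would be 11.9 V; the load pulls it down.)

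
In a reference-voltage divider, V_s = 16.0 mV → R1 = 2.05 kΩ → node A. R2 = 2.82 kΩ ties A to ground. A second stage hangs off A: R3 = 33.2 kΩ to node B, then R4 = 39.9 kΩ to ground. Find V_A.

V_A ≈ 9.12 mV

The second stage (R3 + R4 = 73.10 kΩ) loads node A in parallel with R2.
R2 ‖ (R3+R4) = 2.715 kΩ.
First divider: V_A = V_s · 2.715/(2.05 + 2.715) = 9.117 mV.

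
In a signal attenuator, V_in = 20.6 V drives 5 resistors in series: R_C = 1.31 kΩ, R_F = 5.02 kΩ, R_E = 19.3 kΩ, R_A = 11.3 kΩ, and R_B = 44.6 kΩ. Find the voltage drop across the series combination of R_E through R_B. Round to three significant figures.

V ≈ 19.0 V

ΣR = 1.31 + 5.02 + 19.3 + 11.3 + 44.6 = 81.53 kΩ.
R_{R_E..R_B} = 19.3 + 11.3 + 44.6 = 75.20 kΩ.
V = V_in · R/ΣR = 20.6 × 0.9224 = 19.00 V.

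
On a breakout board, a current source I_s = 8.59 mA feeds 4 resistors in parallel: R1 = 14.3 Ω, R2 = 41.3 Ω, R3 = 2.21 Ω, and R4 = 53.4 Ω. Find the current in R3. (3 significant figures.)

I ≈ 6.88 mA

ΣG = 1/14.3 + 1/41.3 + 1/2.21 + 1/53.4 = 0.5654.
By the current-divider rule, I = I_s · G_k/ΣG = 8.59 × 0.8004 = 6.875 mA.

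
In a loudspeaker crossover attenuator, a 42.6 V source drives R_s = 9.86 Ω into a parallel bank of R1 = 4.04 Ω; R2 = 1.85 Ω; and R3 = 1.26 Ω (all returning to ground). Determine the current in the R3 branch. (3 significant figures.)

Equivalent of the parallel group: R_p = 0.6322 Ω.
V_A by voltage divider: V_A = 42.6 × 0.6322/(9.86 + 0.6322) = 2.567 V.
Branch current I = V_A/R3 = 2.567/1.26 = 2.037 A.
(Equivalently: I_total = 4.060 A, then current-divider fraction G_k/ΣG = 0.5018.)

I ≈ 2.04 A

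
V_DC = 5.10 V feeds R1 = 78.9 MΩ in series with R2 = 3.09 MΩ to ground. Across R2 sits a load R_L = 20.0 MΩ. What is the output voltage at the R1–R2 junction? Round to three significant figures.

V_out ≈ 0.167 V

The load sits in parallel with R2, giving an effective lower resistance R2' = R2·R_L/(R2+R_L) = 2.676 MΩ.
Voltage divider with the loaded lower leg: V_out = 5.10 × 2.676/(78.9 + 2.676) = 5.10 × 0.03281 = 0.1673 V.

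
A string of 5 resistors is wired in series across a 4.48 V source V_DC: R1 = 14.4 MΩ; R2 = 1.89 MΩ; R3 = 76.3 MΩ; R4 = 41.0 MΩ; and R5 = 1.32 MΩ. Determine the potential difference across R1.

V ≈ 0.478 V

ΣR = 14.4 + 1.89 + 76.3 + 41.0 + 1.32 = 134.9 MΩ.
V = V_DC · R/ΣR = 4.48 × 0.1067 = 0.4782 V.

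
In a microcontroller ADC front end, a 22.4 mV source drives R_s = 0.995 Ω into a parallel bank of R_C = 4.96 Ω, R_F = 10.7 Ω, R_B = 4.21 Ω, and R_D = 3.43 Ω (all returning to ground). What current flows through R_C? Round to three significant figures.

Equivalent of the parallel group: R_p = 1.213 Ω.
Node voltage V_A = V_DC · R_p/(R_s + R_p) = 22.4 × 0.5494 = 12.31 mV.
I(R_C) = V_A / R_C = 12.31/4.96 = 2.481 mA.
(Check via current divider: I_total = 10.14 mA; share G_k/ΣG = 0.2446 → same result.)

I ≈ 2.48 mA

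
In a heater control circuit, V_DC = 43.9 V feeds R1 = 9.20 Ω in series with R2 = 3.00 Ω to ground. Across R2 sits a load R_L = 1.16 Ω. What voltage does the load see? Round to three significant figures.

V_out ≈ 3.66 V

R2 ‖ R_L = (3.00 × 1.16)/(3.00 + 1.16) = 0.8365 Ω.
Voltage divider with the loaded lower leg: V_out = 43.9 × 0.8365/(9.20 + 0.8365) = 43.9 × 0.08335 = 3.659 V.
(Unloaded it would be 10.8 V; the load pulls it down.)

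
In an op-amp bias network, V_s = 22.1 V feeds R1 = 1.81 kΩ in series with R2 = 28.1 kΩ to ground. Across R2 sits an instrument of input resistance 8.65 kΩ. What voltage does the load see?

V_out ≈ 17.4 V

The load sits in parallel with R2, giving an effective lower resistance R2' = R2·R_L/(R2+R_L) = 6.614 kΩ.
Voltage divider with the loaded lower leg: V_out = 22.1 × 6.614/(1.81 + 6.614) = 22.1 × 0.7851 = 17.35 V.
(Unloaded it would be 20.8 V; the load pulls it down.)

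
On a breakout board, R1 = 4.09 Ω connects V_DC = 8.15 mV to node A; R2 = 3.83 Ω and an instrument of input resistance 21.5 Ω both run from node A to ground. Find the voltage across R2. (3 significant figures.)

V_out ≈ 3.61 mV

R2 ‖ R_L = (3.83 × 21.5)/(3.83 + 21.5) = 3.251 Ω.
Then V_out = V_DC · R2'/(R1 + R2') = 8.15 × 3.251/7.341 = 3.609 mV.
(Unloaded it would be 3.94 mV; the load pulls it down.)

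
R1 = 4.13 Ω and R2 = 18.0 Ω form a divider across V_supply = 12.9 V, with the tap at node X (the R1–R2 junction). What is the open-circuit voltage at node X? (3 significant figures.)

V_th ≈ 10.5 V

V_th is the unloaded tap voltage: V_supply · R2/(R1+R2) = 12.9 × 0.8134 = 10.49 V.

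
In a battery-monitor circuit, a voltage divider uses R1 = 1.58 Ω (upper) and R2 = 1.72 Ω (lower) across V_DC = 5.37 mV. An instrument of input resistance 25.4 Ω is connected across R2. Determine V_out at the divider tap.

V_out ≈ 2.71 mV

The load sits in parallel with R2, giving an effective lower resistance R2' = R2·R_L/(R2+R_L) = 1.611 Ω.
Now apply the divider: V_out = 5.37 × 0.5048 = 2.711 mV.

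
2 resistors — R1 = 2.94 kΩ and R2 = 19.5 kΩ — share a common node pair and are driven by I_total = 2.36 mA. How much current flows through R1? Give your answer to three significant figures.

Two-branch current divider: I_k = I_total · R_other/(R_1 + R_2).
So I = 2.36 × 19.5/22.44 = 2.051 mA.

I ≈ 2.05 mA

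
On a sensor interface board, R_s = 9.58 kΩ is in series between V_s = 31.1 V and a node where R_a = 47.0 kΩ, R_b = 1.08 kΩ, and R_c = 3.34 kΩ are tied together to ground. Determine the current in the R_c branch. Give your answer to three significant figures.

Parallel bank: R_p = 1/(1/47.0 + 1/1.08 + 1/3.34) = 0.8022 kΩ.
Node voltage V_A = V_s · R_p/(R_s + R_p) = 31.1 × 0.07727 = 2.403 V.
Branch current I = V_A/R_c = 2.403/3.34 = 0.7194 mA.
(Check via current divider: I_total = 2.996 mA; share G_k/ΣG = 0.2402 → same result.)

I ≈ 0.719 mA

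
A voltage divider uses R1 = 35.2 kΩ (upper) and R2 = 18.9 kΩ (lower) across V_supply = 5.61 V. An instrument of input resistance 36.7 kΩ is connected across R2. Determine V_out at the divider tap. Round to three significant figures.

The load sits in parallel with R2, giving an effective lower resistance R2' = R2·R_L/(R2+R_L) = 12.48 kΩ.
Now apply the divider: V_out = 5.61 × 0.2617 = 1.468 V.
(Unloaded it would be 1.96 V; the load pulls it down.)

V_out ≈ 1.47 V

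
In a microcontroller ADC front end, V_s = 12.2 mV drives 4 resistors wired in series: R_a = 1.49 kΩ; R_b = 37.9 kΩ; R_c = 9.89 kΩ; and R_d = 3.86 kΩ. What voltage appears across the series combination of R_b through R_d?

V ≈ 11.9 mV

Total series resistance ΣR = 1.49 + 37.9 + 9.89 + 3.86 = 53.14 kΩ.
R_{R_b..R_d} = 37.9 + 9.89 + 3.86 = 51.65 kΩ.
By the voltage-divider rule, V = 12.2 × 51.65/53.14 = 11.86 mV.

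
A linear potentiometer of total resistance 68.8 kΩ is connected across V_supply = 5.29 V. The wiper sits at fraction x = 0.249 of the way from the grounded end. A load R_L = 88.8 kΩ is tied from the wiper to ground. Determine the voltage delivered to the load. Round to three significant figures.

V_out ≈ 1.15 V

Lower segment x·R_p = 17.13 kΩ; upper segment (1−x)·R_p = 51.67 kΩ.
R_L loads the lower segment: effective lower R = 14.36 kΩ.
V_out = 5.29 × 14.36/(51.67 + 14.36) = 1.151 V.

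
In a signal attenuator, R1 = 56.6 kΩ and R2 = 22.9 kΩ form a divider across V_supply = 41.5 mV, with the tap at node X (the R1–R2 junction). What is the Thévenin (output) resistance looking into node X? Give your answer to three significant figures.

R_th ≈ 16.3 kΩ

With V_supply suppressed (replaced by a short), R_th = R1 ‖ R2 = (56.60 × 22.9)/(56.60 + 22.9) = 16.30 kΩ.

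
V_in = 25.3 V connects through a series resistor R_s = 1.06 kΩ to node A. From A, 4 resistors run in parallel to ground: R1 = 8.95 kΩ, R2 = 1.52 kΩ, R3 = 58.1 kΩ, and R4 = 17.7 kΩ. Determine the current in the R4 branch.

Equivalent of the parallel group: R_p = 1.186 kΩ.
Node voltage V_A = V_in · R_p/(R_s + R_p) = 25.3 × 0.5280 = 13.36 V.
Branch current I = V_A/R4 = 13.36/17.7 = 0.7547 mA.
(Equivalently: I_total = 11.27 mA, then current-divider fraction G_k/ΣG = 0.06699.)

I ≈ 0.755 mA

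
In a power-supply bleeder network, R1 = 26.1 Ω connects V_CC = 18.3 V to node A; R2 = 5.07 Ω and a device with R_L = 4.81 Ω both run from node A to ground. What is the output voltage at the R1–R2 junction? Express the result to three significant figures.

The load sits in parallel with R2, giving an effective lower resistance R2' = R2·R_L/(R2+R_L) = 2.468 Ω.
Now apply the divider: V_out = 18.3 × 0.08640 = 1.581 V.

V_out ≈ 1.58 V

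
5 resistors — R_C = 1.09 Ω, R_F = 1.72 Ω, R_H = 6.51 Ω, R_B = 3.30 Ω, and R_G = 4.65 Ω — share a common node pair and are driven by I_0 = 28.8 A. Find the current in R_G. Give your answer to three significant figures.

I ≈ 2.85 A

ΣG = 1/1.09 + 1/1.72 + 1/6.51 + 1/3.30 + 1/4.65 = 2.171.
R_G takes the fraction G_k/ΣG = 0.2151/2.171 = 0.09908, so I = 28.8 × 0.09908 = 2.853 A.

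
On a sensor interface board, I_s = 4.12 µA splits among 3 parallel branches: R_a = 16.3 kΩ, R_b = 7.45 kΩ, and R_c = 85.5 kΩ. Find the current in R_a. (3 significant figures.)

I ≈ 1.22 µA

ΣG = 1/16.3 + 1/7.45 + 1/85.5 = 0.2073.
By the current-divider rule, I = I_s · G_k/ΣG = 4.12 × 0.2960 = 1.219 µA.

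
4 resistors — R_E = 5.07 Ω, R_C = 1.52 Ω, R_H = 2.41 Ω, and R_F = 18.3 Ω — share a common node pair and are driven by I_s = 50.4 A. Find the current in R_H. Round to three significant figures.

I ≈ 15.8 A

Conductances: ΣG = 1/5.07 + 1/1.52 + 1/2.41 + 1/18.3 = 1.325 (1/Ω).
By the current-divider rule, I = I_s · G_k/ΣG = 50.4 × 0.3132 = 15.79 A.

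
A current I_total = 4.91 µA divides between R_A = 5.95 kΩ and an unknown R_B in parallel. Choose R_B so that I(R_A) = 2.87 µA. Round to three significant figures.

R_B ≈ 8.37 kΩ

The fraction through R_A equals R_B/(R_A+R_B).
2.87/4.91 = R_B/(R_A + R_B) → R_B = R_A · (0.5845)/(1 − 0.5845) = 5.95 × 1.407 = 8.371 kΩ.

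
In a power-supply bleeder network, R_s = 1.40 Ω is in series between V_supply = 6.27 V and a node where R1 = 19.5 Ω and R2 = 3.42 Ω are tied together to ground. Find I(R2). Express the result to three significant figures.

Equivalent of the parallel group: R_p = 2.910 Ω.
V_A by voltage divider: V_A = 6.27 × 2.910/(1.40 + 2.910) = 4.233 V.
I(R2) = V_A / R2 = 4.233/3.42 = 1.238 A.

I ≈ 1.24 A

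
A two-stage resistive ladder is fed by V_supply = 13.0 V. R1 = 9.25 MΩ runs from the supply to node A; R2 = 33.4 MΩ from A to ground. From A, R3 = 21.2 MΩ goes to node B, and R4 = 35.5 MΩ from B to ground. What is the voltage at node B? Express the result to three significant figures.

Looking into the second stage from A: R3 + R4 = 56.70 MΩ appears in parallel with R2.
R2 ‖ (R3+R4) = 21.02 MΩ.
First divider: V_A = V_supply · 21.02/(9.25 + 21.02) = 9.027 V.
V_B = V_A × 0.6261 = 5.652 V.

V_B ≈ 5.65 V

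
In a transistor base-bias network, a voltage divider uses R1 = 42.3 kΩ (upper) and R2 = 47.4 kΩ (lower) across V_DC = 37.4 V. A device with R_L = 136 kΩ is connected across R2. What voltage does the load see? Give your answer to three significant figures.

First combine the lower leg with the load: R2 ‖ R_L = 35.15 kΩ.
Then V_out = V_DC · R2'/(R1 + R2') = 37.4 × 35.15/77.45 = 16.97 V.

V_out ≈ 17.0 V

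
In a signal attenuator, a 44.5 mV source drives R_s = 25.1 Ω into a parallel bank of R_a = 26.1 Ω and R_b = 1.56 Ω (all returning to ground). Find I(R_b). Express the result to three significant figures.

I ≈ 1.58 mA

Equivalent of the parallel group: R_p = 1.472 Ω.
V_A = 44.5 × 1.472/26.57 = 2.465 mV.
Branch current I = V_A/R_b = 2.465/1.56 = 1.580 mA.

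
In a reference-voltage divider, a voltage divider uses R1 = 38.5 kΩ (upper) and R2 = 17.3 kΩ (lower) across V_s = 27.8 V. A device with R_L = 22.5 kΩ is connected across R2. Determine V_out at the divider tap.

The load sits in parallel with R2, giving an effective lower resistance R2' = R2·R_L/(R2+R_L) = 9.780 kΩ.
Then V_out = V_s · R2'/(R1 + R2') = 27.8 × 9.780/48.28 = 5.631 V.

V_out ≈ 5.63 V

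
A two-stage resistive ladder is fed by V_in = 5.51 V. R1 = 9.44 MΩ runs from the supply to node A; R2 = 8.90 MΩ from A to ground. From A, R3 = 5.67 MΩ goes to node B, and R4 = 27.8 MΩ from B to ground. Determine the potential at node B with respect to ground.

V_B ≈ 1.95 V

Node A sees R2 in parallel with the series input of stage 2, R3 + R4 = 33.47 MΩ.
R2 ‖ (R3+R4) = 7.031 MΩ.
So V_A = 5.51 × 0.4269 = 2.352 V.
Stage 2 is unloaded, so V_B = V_A · R4/(R3+R4) = 2.352 × 27.8/33.47 = 1.954 V.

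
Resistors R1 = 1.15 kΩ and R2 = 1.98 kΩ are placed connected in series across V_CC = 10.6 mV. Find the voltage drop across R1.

Total series resistance ΣR = 1.15 + 1.98 = 3.130 kΩ.
Voltage divider: V = V_CC · (1.150 / 3.130) = 10.6 × 0.3674 = 3.895 mV.

V ≈ 3.89 mV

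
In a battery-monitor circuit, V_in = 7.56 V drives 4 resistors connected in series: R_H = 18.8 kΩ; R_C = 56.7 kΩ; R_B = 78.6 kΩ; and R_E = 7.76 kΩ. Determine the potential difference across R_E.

V ≈ 0.362 V

Total series resistance ΣR = 18.8 + 56.7 + 78.6 + 7.76 = 161.9 kΩ.
V = V_in · R/ΣR = 7.56 × 0.04794 = 0.3624 V.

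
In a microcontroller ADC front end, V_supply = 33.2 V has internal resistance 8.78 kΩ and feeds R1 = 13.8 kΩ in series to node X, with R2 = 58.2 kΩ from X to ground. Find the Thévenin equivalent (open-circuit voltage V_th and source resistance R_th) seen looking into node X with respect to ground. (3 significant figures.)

V_th ≈ 23.9 V, R_th ≈ 16.3 kΩ

R1' = 8.78 + 13.8 = 22.58 kΩ (source resistance + R1).
With X open, the divider is unloaded: V_th = 33.2 × 58.2/80.78 = 23.92 V.
With V_supply suppressed (replaced by a short), R_th = R1' ‖ R2 = (22.58 × 58.2)/(22.58 + 58.2) = 16.27 kΩ.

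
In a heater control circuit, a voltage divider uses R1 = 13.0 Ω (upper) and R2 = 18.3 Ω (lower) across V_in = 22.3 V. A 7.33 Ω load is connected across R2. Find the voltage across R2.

V_out ≈ 6.40 V

The load sits in parallel with R2, giving an effective lower resistance R2' = R2·R_L/(R2+R_L) = 5.234 Ω.
Now apply the divider: V_out = 22.3 × 0.2870 = 6.401 V.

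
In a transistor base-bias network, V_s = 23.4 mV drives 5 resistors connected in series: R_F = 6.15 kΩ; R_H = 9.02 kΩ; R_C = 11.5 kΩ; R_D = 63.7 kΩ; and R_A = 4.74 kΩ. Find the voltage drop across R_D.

Series total: ΣR = 6.15 + 9.02 + 11.5 + 63.7 + 4.74 = 95.11 kΩ.
V = V_s · R/ΣR = 23.4 × 0.6698 = 15.67 mV.

V ≈ 15.7 mV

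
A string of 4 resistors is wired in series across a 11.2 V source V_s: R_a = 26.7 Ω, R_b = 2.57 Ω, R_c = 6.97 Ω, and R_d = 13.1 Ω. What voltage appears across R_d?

V ≈ 2.97 V

Total series resistance ΣR = 26.7 + 2.57 + 6.97 + 13.1 = 49.34 Ω.
By the voltage-divider rule, V = 11.2 × 13.10/49.34 = 2.974 V.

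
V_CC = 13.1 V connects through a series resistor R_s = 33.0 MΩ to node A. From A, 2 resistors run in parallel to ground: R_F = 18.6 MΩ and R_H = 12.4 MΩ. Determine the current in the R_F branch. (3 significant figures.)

Equivalent of the parallel group: R_p = 7.440 MΩ.
V_A by voltage divider: V_A = 13.1 × 7.440/(33.0 + 7.440) = 2.410 V.
Branch current I = V_A/R_F = 2.410/18.6 = 0.1296 µA.

I ≈ 0.130 µA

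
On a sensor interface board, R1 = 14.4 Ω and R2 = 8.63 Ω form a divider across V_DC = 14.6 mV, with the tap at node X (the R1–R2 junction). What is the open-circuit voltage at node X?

V_th is the unloaded tap voltage: V_DC · R2/(R1+R2) = 14.6 × 0.3747 = 5.471 mV.

V_th ≈ 5.47 mV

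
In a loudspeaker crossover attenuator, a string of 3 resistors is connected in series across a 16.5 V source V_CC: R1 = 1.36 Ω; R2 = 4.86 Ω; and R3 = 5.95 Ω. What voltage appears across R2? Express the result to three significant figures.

V ≈ 6.59 V

Total series resistance ΣR = 1.36 + 4.86 + 5.95 = 12.17 Ω.
V = V_CC · R/ΣR = 16.5 × 0.3993 = 6.589 V.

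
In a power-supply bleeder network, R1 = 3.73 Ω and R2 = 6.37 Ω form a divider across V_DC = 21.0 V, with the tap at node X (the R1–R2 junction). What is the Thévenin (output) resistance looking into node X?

R_th ≈ 2.35 Ω

Zeroing V_DC shorts the top of R1 to ground, so R_th = R1 ‖ R2 = 2.352 Ω.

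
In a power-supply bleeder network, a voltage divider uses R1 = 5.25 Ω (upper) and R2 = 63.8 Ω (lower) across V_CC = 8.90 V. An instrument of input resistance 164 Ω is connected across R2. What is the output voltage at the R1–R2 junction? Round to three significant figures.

V_out ≈ 7.99 V

The load sits in parallel with R2, giving an effective lower resistance R2' = R2·R_L/(R2+R_L) = 45.93 Ω.
Voltage divider with the loaded lower leg: V_out = 8.90 × 45.93/(5.25 + 45.93) = 8.90 × 0.8974 = 7.987 V.
(Unloaded it would be 8.22 V; the load pulls it down.)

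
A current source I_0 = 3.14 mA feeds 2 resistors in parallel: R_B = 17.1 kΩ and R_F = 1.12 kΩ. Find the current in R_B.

I ≈ 0.193 mA

For two parallel branches, I_k = I_0 · (other R)/(sum of R).
So I = 3.14 × 1.12/18.22 = 0.1930 mA.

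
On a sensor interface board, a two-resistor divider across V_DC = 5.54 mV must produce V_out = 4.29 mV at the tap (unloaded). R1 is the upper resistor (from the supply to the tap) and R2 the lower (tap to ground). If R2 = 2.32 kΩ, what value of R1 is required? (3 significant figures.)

The divider ratio is R2/(R1+R2) = 4.29/5.54 = 0.7744.
So R1 = R2 · (V_DC/V_out − 1) = 2.32 × (5.54/4.29 − 1) = 2.32 × 0.2914 = 0.6760 kΩ.

R1 ≈ 0.676 kΩ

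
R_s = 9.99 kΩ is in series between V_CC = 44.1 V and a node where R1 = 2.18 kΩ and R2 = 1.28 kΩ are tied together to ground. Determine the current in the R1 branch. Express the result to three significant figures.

Parallel bank: R_p = 1/(1/2.18 + 1/1.28) = 0.8065 kΩ.
V_A = 44.1 × 0.8065/10.80 = 3.294 V.
Branch current I = V_A/R1 = 3.294/2.18 = 1.511 mA.
(Check via current divider: I_total = 4.085 mA; share G_k/ΣG = 0.3699 → same result.)

I ≈ 1.51 mA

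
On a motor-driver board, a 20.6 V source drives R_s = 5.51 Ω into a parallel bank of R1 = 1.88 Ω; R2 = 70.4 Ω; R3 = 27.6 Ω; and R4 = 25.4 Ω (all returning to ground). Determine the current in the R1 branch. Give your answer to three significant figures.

Parallel bank: R_p = 1/(1/1.88 + 1/70.4 + 1/27.6 + 1/25.4) = 1.608 Ω.
V_A by voltage divider: V_A = 20.6 × 1.608/(5.51 + 1.608) = 4.655 V.
I(R1) = V_A / R1 = 4.655/1.88 = 2.476 A.

I ≈ 2.48 A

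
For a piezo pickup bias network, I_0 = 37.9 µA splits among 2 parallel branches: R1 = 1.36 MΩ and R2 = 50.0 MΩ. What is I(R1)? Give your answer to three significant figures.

With just two branches, the current splits inversely with resistance.
So I = 37.9 × 50.0/51.36 = 36.90 µA.

I ≈ 36.9 µA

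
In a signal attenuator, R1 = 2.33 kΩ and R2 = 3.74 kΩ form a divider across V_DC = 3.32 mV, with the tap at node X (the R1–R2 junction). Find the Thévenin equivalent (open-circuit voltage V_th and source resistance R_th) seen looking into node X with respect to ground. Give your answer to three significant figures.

V_th is the unloaded tap voltage: V_DC · R2/(R1+R2) = 3.32 × 0.6161 = 2.046 mV.
Looking into X with the source shorted: R_th = R1·R2/(R1+R2) = 2.330 × 3.74/6.070 = 1.436 kΩ.

V_th ≈ 2.05 mV, R_th ≈ 1.44 kΩ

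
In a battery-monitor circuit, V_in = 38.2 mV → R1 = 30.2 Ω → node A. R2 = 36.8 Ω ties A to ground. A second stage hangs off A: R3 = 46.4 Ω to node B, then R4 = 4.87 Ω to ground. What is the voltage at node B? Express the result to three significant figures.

The second stage (R3 + R4 = 51.27 Ω) loads node A in parallel with R2.
Effective lower resistance at A: R2 ‖ 51.27 = 21.42 Ω.
V_A = 38.2 × 21.42/(30.2 + 21.42) = 15.85 mV.
Then the unloaded second divider: V_B = V_A × R4/(R3+R4) = 15.85 × 0.09499 = 1.506 mV.

V_B ≈ 1.51 mV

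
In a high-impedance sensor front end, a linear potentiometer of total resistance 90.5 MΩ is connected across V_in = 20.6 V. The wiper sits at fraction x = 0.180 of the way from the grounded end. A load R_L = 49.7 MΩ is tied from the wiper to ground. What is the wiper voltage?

V_out ≈ 2.92 V

Lower segment x·R_p = 16.29 MΩ; upper segment (1−x)·R_p = 74.21 MΩ.
(x·R_p) ‖ R_L = 12.27 MΩ.
Then V_out = V_in · 12.27/(74.21 + 12.27) = 2.923 V.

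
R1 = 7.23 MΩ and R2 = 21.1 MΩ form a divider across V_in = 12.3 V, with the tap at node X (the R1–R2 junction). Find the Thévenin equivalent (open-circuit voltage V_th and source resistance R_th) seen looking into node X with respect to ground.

With X open, the divider is unloaded: V_th = 12.3 × 21.1/28.33 = 9.161 V.
Zeroing V_in shorts the top of R1 to ground, so R_th = R1 ‖ R2 = 5.385 MΩ.

V_th ≈ 9.16 V, R_th ≈ 5.38 MΩ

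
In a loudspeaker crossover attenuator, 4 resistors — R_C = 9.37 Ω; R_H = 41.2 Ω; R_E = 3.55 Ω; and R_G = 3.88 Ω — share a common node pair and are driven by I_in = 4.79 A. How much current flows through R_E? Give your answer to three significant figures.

I ≈ 2.01 A

Conductances: ΣG = 1/9.37 + 1/41.2 + 1/3.55 + 1/3.88 = 0.6704 (1/Ω).
R_E takes the fraction G_k/ΣG = 0.2817/0.6704 = 0.4202, so I = 4.79 × 0.4202 = 2.013 A.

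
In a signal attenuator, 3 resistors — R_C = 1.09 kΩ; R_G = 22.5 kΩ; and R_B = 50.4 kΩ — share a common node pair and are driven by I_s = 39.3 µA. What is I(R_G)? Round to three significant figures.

I ≈ 1.78 µA

ΣG = 1/1.09 + 1/22.5 + 1/50.4 = 0.9817.
By the current-divider rule, I = I_s · G_k/ΣG = 39.3 × 0.04527 = 1.779 µA.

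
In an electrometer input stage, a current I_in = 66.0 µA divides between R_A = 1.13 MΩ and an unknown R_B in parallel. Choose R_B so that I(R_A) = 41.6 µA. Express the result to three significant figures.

R_B ≈ 1.93 MΩ

The fraction through R_A equals R_B/(R_A+R_B).
With f = 0.6303, R_B = R_A · f/(1−f) = 1.13 × 1.705 = 1.927 MΩ.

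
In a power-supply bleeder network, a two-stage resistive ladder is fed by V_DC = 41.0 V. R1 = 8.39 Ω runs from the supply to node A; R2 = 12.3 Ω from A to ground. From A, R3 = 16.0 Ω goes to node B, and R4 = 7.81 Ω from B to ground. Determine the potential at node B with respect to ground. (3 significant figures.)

Looking into the second stage from A: R3 + R4 = 23.81 Ω appears in parallel with R2.
R2 ‖ (R3+R4) = 8.110 Ω.
First divider: V_A = V_DC · 8.110/(8.39 + 8.110) = 20.15 V.
Then the unloaded second divider: V_B = V_A × R4/(R3+R4) = 20.15 × 0.3280 = 6.610 V.

V_B ≈ 6.61 V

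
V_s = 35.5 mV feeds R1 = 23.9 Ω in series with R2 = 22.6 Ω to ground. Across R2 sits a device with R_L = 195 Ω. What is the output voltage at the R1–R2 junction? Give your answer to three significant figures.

V_out ≈ 16.3 mV

First combine the lower leg with the load: R2 ‖ R_L = 20.25 Ω.
Then V_out = V_s · R2'/(R1 + R2') = 35.5 × 20.25/44.15 = 16.28 mV.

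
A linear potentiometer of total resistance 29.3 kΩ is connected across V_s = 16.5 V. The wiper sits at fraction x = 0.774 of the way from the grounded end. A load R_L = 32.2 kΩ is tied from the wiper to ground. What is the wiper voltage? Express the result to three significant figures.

V_out ≈ 11.0 V

The pot divides into 6.622 kΩ above the wiper and 22.68 kΩ below.
R_L loads the lower segment: effective lower R = 13.31 kΩ.
Loaded-divider output: V_out = 16.5 × 0.6677 = 11.02 V.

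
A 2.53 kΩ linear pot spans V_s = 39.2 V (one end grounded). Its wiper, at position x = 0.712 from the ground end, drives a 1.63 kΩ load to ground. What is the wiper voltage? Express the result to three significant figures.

The pot divides into 0.7286 kΩ above the wiper and 1.801 kΩ below.
(x·R_p) ‖ R_L = 0.8557 kΩ.
V_out = 39.2 × 0.8557/(0.7286 + 0.8557) = 21.17 V.

V_out ≈ 21.2 V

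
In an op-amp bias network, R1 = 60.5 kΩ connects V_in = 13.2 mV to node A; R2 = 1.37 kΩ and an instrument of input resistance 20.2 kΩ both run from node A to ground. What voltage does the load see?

V_out ≈ 0.274 mV

R2 ‖ R_L = (1.37 × 20.2)/(1.37 + 20.2) = 1.283 kΩ.
Then V_out = V_in · R2'/(R1 + R2') = 13.2 × 1.283/61.78 = 0.2741 mV.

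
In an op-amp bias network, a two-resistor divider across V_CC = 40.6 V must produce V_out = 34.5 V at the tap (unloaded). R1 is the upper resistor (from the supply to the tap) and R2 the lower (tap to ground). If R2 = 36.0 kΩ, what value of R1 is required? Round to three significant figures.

R1 ≈ 6.37 kΩ

V_out/V_CC = R2/(R1+R2) = 0.8498.
So R1 = R2 · (V_CC/V_out − 1) = 36.0 × (40.6/34.5 − 1) = 36.0 × 0.1768 = 6.365 kΩ.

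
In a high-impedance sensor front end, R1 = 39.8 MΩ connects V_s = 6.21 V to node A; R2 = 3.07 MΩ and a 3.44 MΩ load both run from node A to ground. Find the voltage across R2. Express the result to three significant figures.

The load sits in parallel with R2, giving an effective lower resistance R2' = R2·R_L/(R2+R_L) = 1.622 MΩ.
Now apply the divider: V_out = 6.21 × 0.03916 = 0.2432 V.
(Unloaded it would be 0.445 V; the load pulls it down.)

V_out ≈ 0.243 V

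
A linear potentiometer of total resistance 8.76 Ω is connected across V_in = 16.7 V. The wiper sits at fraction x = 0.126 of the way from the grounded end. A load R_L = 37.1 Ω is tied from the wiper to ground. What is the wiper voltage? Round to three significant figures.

The pot divides into 7.656 Ω above the wiper and 1.104 Ω below.
Lower segment in parallel with the load: 1.104 ‖ 37.1 = 1.072 Ω.
V_out = 16.7 × 1.072/(7.656 + 1.072) = 2.051 V.

V_out ≈ 2.05 V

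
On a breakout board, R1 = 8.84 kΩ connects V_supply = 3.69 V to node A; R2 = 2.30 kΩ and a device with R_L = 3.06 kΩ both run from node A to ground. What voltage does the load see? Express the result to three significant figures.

R2 ‖ R_L = (2.30 × 3.06)/(2.30 + 3.06) = 1.313 kΩ.
Voltage divider with the loaded lower leg: V_out = 3.69 × 1.313/(8.84 + 1.313) = 3.69 × 0.1293 = 0.4772 V.
(Unloaded it would be 0.762 V; the load pulls it down.)

V_out ≈ 0.477 V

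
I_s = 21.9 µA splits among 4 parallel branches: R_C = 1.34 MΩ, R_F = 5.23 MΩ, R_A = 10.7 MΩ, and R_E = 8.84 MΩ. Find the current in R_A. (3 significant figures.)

I ≈ 1.79 µA

Conductances: ΣG = 1/1.34 + 1/5.23 + 1/10.7 + 1/8.84 = 1.144 (1/MΩ).
By the current-divider rule, I = I_s · G_k/ΣG = 21.9 × 0.08169 = 1.789 µA.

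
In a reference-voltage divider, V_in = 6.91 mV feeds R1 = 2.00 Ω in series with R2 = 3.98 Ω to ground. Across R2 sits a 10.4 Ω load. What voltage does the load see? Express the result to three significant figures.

R2 ‖ R_L = (3.98 × 10.4)/(3.98 + 10.4) = 2.878 Ω.
Now apply the divider: V_out = 6.91 × 0.5900 = 4.077 mV.
(Unloaded it would be 4.60 mV; the load pulls it down.)

V_out ≈ 4.08 mV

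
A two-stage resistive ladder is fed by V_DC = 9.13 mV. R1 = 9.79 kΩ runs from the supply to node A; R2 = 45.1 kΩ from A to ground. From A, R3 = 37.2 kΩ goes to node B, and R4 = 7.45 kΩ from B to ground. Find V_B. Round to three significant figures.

The second stage (R3 + R4 = 44.65 kΩ) loads node A in parallel with R2.
R2 ‖ (R3+R4) = 22.44 kΩ.
First divider: V_A = V_DC · 22.44/(9.79 + 22.44) = 6.356 mV.
Stage 2 is unloaded, so V_B = V_A · R4/(R3+R4) = 6.356 × 7.45/44.65 = 1.061 mV.

V_B ≈ 1.06 mV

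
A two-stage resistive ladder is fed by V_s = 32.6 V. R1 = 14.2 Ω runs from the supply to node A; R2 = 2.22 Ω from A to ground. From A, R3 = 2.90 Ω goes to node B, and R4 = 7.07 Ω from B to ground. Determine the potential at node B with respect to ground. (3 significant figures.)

The second stage (R3 + R4 = 9.970 Ω) loads node A in parallel with R2.
R2 ‖ (R3+R4) = 1.816 Ω.
So V_A = 32.6 × 0.1134 = 3.696 V.
Then the unloaded second divider: V_B = V_A × R4/(R3+R4) = 3.696 × 0.7091 = 2.621 V.

V_B ≈ 2.62 V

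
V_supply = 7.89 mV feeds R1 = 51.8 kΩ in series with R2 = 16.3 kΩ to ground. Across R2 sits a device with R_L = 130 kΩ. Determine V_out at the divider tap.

R2 ‖ R_L = (16.3 × 130)/(16.3 + 130) = 14.48 kΩ.
Now apply the divider: V_out = 7.89 × 0.2185 = 1.724 mV.

V_out ≈ 1.72 mV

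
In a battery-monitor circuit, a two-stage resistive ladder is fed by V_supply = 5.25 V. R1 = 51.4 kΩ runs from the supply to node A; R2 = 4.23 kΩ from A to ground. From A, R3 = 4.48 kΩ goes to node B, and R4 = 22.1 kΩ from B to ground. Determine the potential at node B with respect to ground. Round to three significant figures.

The second stage (R3 + R4 = 26.58 kΩ) loads node A in parallel with R2.
R2 ‖ (R3+R4) = 3.649 kΩ.
First divider: V_A = V_supply · 3.649/(51.4 + 3.649) = 0.3480 V.
V_B = V_A × 0.8315 = 0.2894 V.

V_B ≈ 0.289 V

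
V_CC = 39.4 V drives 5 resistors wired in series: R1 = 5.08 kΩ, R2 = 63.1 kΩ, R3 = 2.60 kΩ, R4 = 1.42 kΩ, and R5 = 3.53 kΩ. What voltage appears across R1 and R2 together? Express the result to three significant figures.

ΣR = 5.08 + 63.1 + 2.60 + 1.42 + 3.53 = 75.73 kΩ.
R_{R1..R2} = 5.08 + 63.1 = 68.18 kΩ.
V = V_CC · R/ΣR = 39.4 × 0.9003 = 35.47 V.

V ≈ 35.5 V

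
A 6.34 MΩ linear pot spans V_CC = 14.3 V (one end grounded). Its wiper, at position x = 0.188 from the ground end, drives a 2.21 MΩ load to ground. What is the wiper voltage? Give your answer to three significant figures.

V_out ≈ 1.87 V

Split the track: R_lower = x·R_p = 1.192 MΩ, R_upper = (1−x)·R_p = 5.148 MΩ.
(x·R_p) ‖ R_L = 0.7743 MΩ.
Then V_out = V_CC · 0.7743/(5.148 + 0.7743) = 1.870 V.
(Unloaded: V_out = x·V_CC = 2.69 V.)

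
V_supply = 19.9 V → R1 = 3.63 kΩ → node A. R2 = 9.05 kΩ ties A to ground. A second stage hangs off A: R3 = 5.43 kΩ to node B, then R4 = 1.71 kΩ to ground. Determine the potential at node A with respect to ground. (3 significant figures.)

Node A sees R2 in parallel with the series input of stage 2, R3 + R4 = 7.140 kΩ.
R2 ‖ (R3+R4) = 3.991 kΩ.
So V_A = 19.9 × 0.5237 = 10.42 V.

V_A ≈ 10.4 V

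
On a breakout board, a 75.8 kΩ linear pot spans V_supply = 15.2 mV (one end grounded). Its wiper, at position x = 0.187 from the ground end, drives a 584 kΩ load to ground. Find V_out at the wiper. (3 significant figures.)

Split the track: R_lower = x·R_p = 14.17 kΩ, R_upper = (1−x)·R_p = 61.63 kΩ.
(x·R_p) ‖ R_L = 13.84 kΩ.
Then V_out = V_supply · 13.84/(61.63 + 13.84) = 2.787 mV.
(Unloaded: V_out = x·V_supply = 2.84 mV.)

V_out ≈ 2.79 mV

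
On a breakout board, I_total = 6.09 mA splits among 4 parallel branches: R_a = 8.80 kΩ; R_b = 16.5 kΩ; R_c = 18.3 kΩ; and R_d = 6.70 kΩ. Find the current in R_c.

I ≈ 0.880 mA

Conductances: ΣG = 1/8.80 + 1/16.5 + 1/18.3 + 1/6.70 = 0.3781 (1/kΩ).
By the current-divider rule, I = I_total · G_k/ΣG = 6.09 × 0.1445 = 0.8801 mA.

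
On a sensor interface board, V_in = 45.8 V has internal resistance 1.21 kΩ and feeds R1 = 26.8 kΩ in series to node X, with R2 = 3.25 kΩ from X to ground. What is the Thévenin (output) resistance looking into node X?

R_th ≈ 2.91 kΩ

R1' = 1.21 + 26.8 = 28.01 kΩ (source resistance + R1).
Looking into X with the source shorted: R_th = R1'·R2/(R1'+R2) = 28.01 × 3.25/31.26 = 2.912 kΩ.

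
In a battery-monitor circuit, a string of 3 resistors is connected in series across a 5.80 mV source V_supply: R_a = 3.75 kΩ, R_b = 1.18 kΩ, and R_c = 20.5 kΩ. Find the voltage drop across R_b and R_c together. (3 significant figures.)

Series total: ΣR = 3.75 + 1.18 + 20.5 = 25.43 kΩ.
R_{R_b..R_c} = 1.18 + 20.5 = 21.68 kΩ.
V = V_supply · R/ΣR = 5.80 × 0.8525 = 4.945 mV.

V ≈ 4.94 mV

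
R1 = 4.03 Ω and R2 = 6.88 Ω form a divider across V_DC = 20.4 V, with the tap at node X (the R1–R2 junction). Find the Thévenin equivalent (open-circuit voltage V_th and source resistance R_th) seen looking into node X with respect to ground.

V_th ≈ 12.9 V, R_th ≈ 2.54 Ω

Open-circuit (no load on X): V_th = V_DC · R2/(R1 + R2) = 20.4 × 6.88/(4.030 + 6.88) = 12.86 V.
Looking into X with the source shorted: R_th = R1·R2/(R1+R2) = 4.030 × 6.88/10.91 = 2.541 Ω.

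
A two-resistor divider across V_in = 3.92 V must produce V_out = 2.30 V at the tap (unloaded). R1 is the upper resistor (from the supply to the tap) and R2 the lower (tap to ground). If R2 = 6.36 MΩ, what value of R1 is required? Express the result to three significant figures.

R1 ≈ 4.48 MΩ

V_out/V_in = R2/(R1+R2) = 0.5867.
So R1 = R2 · (V_in/V_out − 1) = 6.36 × (3.92/2.30 − 1) = 6.36 × 0.7043 = 4.480 MΩ.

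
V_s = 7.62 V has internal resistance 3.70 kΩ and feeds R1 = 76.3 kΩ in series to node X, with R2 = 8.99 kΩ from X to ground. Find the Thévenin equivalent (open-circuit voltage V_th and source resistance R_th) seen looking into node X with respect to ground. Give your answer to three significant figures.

V_th ≈ 0.770 V, R_th ≈ 8.08 kΩ

R1' = 3.70 + 76.3 = 80.00 kΩ (source resistance + R1).
With X open, the divider is unloaded: V_th = 7.62 × 8.99/88.99 = 0.7698 V.
Looking into X with the source shorted: R_th = R1'·R2/(R1'+R2) = 80.00 × 8.99/88.99 = 8.082 kΩ.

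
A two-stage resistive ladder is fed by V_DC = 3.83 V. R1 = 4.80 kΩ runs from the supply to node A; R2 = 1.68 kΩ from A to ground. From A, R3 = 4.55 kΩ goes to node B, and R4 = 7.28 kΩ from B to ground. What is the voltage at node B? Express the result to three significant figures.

V_B ≈ 0.553 V

Node A sees R2 in parallel with the series input of stage 2, R3 + R4 = 11.83 kΩ.
R2 ‖ (R3+R4) = 1.471 kΩ.
So V_A = 3.83 × 0.2346 = 0.8985 V.
V_B = V_A × 0.6154 = 0.5529 V.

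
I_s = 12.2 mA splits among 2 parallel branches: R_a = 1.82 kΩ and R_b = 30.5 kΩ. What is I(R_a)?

Two-branch current divider: I_k = I_s · R_other/(R_1 + R_2).
So I = 12.2 × 30.5/32.32 = 11.51 mA.

I ≈ 11.5 mA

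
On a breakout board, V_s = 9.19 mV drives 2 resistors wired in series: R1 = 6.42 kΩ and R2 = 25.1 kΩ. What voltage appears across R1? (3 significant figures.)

V ≈ 1.87 mV

Total series resistance ΣR = 6.42 + 25.1 = 31.52 kΩ.
By the voltage-divider rule, V = 9.19 × 6.420/31.52 = 1.872 mV.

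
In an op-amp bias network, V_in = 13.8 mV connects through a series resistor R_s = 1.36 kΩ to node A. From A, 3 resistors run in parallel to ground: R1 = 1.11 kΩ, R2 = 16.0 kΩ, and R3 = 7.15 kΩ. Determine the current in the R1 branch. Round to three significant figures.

Equivalent of the parallel group: R_p = 0.9064 kΩ.
Node voltage V_A = V_in · R_p/(R_s + R_p) = 13.8 × 0.3999 = 5.519 mV.
Branch current I = V_A/R1 = 5.519/1.11 = 4.972 µA.
(Equivalently: I_total = 6.089 µA, then current-divider fraction G_k/ΣG = 0.8166.)

I ≈ 4.97 µA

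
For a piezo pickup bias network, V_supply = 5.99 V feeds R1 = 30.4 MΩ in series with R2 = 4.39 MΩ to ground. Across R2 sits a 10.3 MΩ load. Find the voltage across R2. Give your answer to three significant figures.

V_out ≈ 0.551 V

The load sits in parallel with R2, giving an effective lower resistance R2' = R2·R_L/(R2+R_L) = 3.078 MΩ.
Then V_out = V_supply · R2'/(R1 + R2') = 5.99 × 3.078/33.48 = 0.5507 V.
(Unloaded it would be 0.756 V; the load pulls it down.)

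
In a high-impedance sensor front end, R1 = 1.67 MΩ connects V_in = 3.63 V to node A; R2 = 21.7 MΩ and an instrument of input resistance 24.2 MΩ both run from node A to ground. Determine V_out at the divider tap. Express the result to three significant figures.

R2 ‖ R_L = (21.7 × 24.2)/(21.7 + 24.2) = 11.44 MΩ.
Now apply the divider: V_out = 3.63 × 0.8726 = 3.168 V.

V_out ≈ 3.17 V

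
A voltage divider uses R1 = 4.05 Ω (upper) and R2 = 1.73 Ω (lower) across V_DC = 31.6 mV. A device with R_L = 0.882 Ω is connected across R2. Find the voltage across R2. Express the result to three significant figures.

R2 ‖ R_L = (1.73 × 0.882)/(1.73 + 0.882) = 0.5842 Ω.
Now apply the divider: V_out = 31.6 × 0.1261 = 3.983 mV.
(Unloaded it would be 9.46 mV; the load pulls it down.)

V_out ≈ 3.98 mV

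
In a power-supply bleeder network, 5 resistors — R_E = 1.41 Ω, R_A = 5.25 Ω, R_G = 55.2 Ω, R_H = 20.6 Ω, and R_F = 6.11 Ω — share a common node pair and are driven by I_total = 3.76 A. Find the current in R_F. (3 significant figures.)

I ≈ 0.545 A

Conductances: ΣG = 1/1.41 + 1/5.25 + 1/55.2 + 1/20.6 + 1/6.11 = 1.130 (1/Ω).
Current divider: I(R_F) = I_total · G_k/ΣG = 3.76 × (0.1637/1.130) = 3.76 × 0.1448 = 0.5446 A.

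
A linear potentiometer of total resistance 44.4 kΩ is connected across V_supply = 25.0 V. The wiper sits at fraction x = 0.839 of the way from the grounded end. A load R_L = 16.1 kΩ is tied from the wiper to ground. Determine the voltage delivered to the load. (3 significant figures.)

Lower segment x·R_p = 37.25 kΩ; upper segment (1−x)·R_p = 7.148 kΩ.
R_L loads the lower segment: effective lower R = 11.24 kΩ.
V_out = 25.0 × 11.24/(7.148 + 11.24) = 15.28 V.

V_out ≈ 15.3 V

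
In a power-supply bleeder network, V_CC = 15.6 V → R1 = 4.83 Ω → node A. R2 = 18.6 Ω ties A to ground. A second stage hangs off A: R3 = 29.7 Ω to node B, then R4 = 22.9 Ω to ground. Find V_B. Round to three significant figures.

V_B ≈ 5.03 V

Looking into the second stage from A: R3 + R4 = 52.60 Ω appears in parallel with R2.
R2 ‖ (R3+R4) = 13.74 Ω.
V_A = 15.6 × 13.74/(4.83 + 13.74) = 11.54 V.
Stage 2 is unloaded, so V_B = V_A · R4/(R3+R4) = 11.54 × 22.9/52.60 = 5.025 V.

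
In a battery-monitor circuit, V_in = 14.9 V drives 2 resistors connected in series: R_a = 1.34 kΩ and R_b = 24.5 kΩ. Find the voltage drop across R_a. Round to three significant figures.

V ≈ 0.773 V

Series total: ΣR = 1.34 + 24.5 = 25.84 kΩ.
V = V_in · R/ΣR = 14.9 × 0.05186 = 0.7727 V.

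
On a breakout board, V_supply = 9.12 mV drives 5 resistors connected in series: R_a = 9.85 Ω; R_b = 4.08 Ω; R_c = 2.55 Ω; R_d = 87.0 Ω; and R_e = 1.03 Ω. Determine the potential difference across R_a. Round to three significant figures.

Series total: ΣR = 9.85 + 4.08 + 2.55 + 87.0 + 1.03 = 104.5 Ω.
Voltage divider: V = V_supply · (9.850 / 104.5) = 9.12 × 0.09425 = 0.8596 mV.

V ≈ 0.860 mV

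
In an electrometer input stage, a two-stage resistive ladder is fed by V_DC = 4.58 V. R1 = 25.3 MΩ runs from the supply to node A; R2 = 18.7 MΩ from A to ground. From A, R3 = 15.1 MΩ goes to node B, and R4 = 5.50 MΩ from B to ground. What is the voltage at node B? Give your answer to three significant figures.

V_B ≈ 0.341 V

The second stage (R3 + R4 = 20.60 MΩ) loads node A in parallel with R2.
Effective lower resistance at A: R2 ‖ 20.60 = 9.802 MΩ.
First divider: V_A = V_DC · 9.802/(25.3 + 9.802) = 1.279 V.
Then the unloaded second divider: V_B = V_A × R4/(R3+R4) = 1.279 × 0.2670 = 0.3415 V.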